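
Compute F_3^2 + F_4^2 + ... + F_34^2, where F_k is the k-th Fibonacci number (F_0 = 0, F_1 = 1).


There is a standard identity sum_{k=0}^{N} F_k^2 = F_N * F_{N+1} (proved inductively from the telescoping relation F_k^2 = F_k F_{k+1} - F_{k-1} F_k). Then
sum_{k=3}^{34} F_k^2 = F_34 F_35 - F_2 F_3.
Computing: F_34 = 5702887, F_35 = 9227465, F_2 = 1, F_3 = 2.
Sum = 5702887 * 9227465 - 1 * 2 = 52623190191453.

52623190191453


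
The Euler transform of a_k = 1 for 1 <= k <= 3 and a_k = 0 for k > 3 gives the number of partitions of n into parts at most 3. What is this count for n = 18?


Partitions of 18 into parts at most 3:
Using generating function (1-x)^(-1)(1-x^2)^(-1)(1-x^3)^(-1),
the coefficient of x^18 = 37

37


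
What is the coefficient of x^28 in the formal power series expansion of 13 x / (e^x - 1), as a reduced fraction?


The exponential generating function for Bernoulli numbers is
x / (e^x - 1) = sum_{k>=0} B_k x^k / k!.
So the coefficient of x^28 in 13 x / (e^x - 1) is 13 B_28 / 28!.
Computing: B_28 = -23749461029/870, 28! = 304888344611713860501504000000, giving
13 * -23749461029/870 / 304888344611713860501504000000 = -3392780147/2914866591342758886113280000000.

-3392780147/2914866591342758886113280000000


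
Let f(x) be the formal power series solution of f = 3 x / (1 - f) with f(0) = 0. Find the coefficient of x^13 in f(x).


Apply Lagrange inversion: f = 3 x * phi(f) with phi(t) = 1/(1 - t), so
[x^n] f = 3^n * (1/n) [t^(n-1)] phi(t)^n = 3^n * (1/n) [t^(n-1)] (1 - t)^(-n) = 3^n * (1/n) C(2n - 2, n - 1) = 3^n * C_{n-1}.
For n = 13: C_12 = C(24, 12) / 13 = 2704156/13 = 208012.
With the 3^13 = 1594323 factor, the coefficient is 1594323 * 208012 = 331638315876.

331638315876


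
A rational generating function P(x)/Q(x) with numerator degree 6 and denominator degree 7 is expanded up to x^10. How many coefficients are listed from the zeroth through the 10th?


Expanding up to x^10 gives the coefficients for x^0, x^1, ..., x^10.
That is 10 + 1 = 11 coefficients in total.

11


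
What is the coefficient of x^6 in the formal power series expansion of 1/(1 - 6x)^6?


The general identity 1/(1 - c x)^r = sum_{k>=0} c^k C(k + r - 1, r - 1) x^k follows by substituting y = c x into 1/(1 - y)^r = sum_{k>=0} C(k + r - 1, r - 1) y^k.
For c = 6, r = 6, k = 6:
6^6 * C(11, 5) = 46656 * 462 = 21555072.

21555072


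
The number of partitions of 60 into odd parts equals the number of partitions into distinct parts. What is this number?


Computing partitions of 60 into odd parts (1, 3, 5, ...):
Using the generating function prod_{k>=0} 1/(1-x^(2k+1)),
the count is 10880

10880


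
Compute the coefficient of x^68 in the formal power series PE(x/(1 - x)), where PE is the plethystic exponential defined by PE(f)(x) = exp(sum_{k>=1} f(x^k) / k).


For f(x) = x/(1 - x) we have
sum_{k>=1} f(x^k) / k = sum_{k>=1} (1/k) * x^k / (1 - x^k) = sum_{k, m >= 1} x^(k m) / k,
which after exponentiating simplifies to
PE(x/(1 - x)) = prod_{k>=1} 1 / (1 - x^k).
This is the generating function for the partition function p(n), so the coefficient of x^68 is p(68).
Computing p(68) by dynamic programming over parts 1, 2, ..., 68: p(68) = 3087735.

3087735


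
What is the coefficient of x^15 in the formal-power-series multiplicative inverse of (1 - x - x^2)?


Let the inverse be f(x) = sum_{k>=0} a_k x^k. From f(x) * (1 - x - x^2) = 1 and matching coefficients:
 x^0: a_0 = 1.
 x^1: a_1 - a_0 = 0, so a_1 = 1.
 x^k (k >= 2): a_k - a_{k-1} - a_{k-2} = 0, i.e. a_k = a_{k-1} + a_{k-2}.
This is the Fibonacci-type recurrence shifted so that a_0 = a_1 = 1.
Iterating: a_0=1, a_1=1, a_2=2, a_3=3, a_4=5, a_5=8, a_6=13, a_7=21, a_8=34, a_9=55, ...
a_15 = 987.

987


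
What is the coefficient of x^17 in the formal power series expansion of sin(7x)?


The Maclaurin series is sin(t) = sum_{k>=0} (-1)^k t^(2k+1) / (2k+1)!, so substituting t = 7x, only odd powers of x are nonzero, with coefficient of x^(2k+1) equal to (-1)^k 7^(2k+1) / (2k+1)!.
Write 17 = 2*8 + 1, giving the coefficient (-1)^8 * 7^17 / 17! = 232630513987207/355687428096000 = 4747561509943/7258927104000.

4747561509943/7258927104000


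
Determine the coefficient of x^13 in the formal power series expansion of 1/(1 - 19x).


The geometric series identity gives 1/(1 - c x) = sum_{k>=0} c^k x^k, so the coefficient of x^k is c^k.
Here c = 19 and k = 13.
Computing: 19^13 = 42052983462257059

42052983462257059


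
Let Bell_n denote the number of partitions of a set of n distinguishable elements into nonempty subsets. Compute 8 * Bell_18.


Bell_18 can be computed from the Bell triangle or from Dobinski's identity Bell_n = (1/e) * sum_{k>=0} k^n / k!.
Computing Bell_18 = 682076806159.
Then 8 * 682076806159 = 5456614449272.

5456614449272


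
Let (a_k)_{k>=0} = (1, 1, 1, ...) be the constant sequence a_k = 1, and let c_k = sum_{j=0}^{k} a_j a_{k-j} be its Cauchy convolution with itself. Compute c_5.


Since a_j = 1 for all j >= 0, the convolution sum becomes
c_k = sum_{j=0}^{k} 1 * 1 = 1 * (k + 1).
Equivalently, the generating function of (a_k) is 1/(1 - x) and its square is 1/(1 - x)^2 = sum_{k>=0} 1(k + 1) x^k.
For k = 5: 1 * 6 = 6.

6


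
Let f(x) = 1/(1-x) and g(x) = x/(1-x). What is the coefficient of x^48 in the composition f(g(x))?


First simplify the composition: f(g(x)) = 1/(1 - x/(1-x)) = (1-x)/((1-x) - x) = (1-x)/(1-2x).
Now extract the coefficient. Write (1-x)/(1-2x) = 1/(1-2x) - x/(1-2x).
The coefficient of x^n in 1/(1-2x) is 2^n, and in x/(1-2x) is 2^(n-1) (for n >= 1).
So the coefficient of x^48 is 2^48 - 2^47 = 281474976710656 - 140737488355328 = 140737488355328.

140737488355328


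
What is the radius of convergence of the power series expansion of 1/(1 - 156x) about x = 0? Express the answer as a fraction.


Expanding 1/(1 - 156x) = sum_{k>=0} 156^k x^k, the series converges when |156x| < 1, i.e., |x| < 1/156.
So the radius of convergence is 1/156 = 1/156.

1/156


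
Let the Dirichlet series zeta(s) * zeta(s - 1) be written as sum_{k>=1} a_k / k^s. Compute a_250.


Convolution gives a_k = sum_{d | k} d * 1 = sum_{d | k} d = sigma(k), the sum of positive divisors of k.
For k = 250, the divisors are 1, 2, 5, 10, 25, 50, 125, 250, so
sigma(250) = 1 + 2 + 5 + 10 + 25 + 50 + 125 + 250 = 468.

468


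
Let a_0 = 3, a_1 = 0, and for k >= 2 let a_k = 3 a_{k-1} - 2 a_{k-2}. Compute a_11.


Iterating the recurrence forward:
a_0 = 3
a_1 = 0
a_2 = 3*0 - 2*3 = -6
a_3 = 3*-6 - 2*0 = -18
a_4 = 3*-18 - 2*-6 = -42
a_5 = 3*-42 - 2*-18 = -90
a_6 = 3*-90 - 2*-42 = -186
a_7 = 3*-186 - 2*-90 = -378
a_8 = 3*-378 - 2*-186 = -762
a_9 = 3*-762 - 2*-378 = -1530
a_10 = 3*-1530 - 2*-762 = -3066
a_11 = 3*-3066 - 2*-1530 = -6138
So a_11 = -6138.

-6138


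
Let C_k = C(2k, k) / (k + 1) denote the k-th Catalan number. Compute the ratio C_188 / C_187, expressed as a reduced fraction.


Using C_k = (2k)! / (k! (k+1)!), the ratio C_{k+1}/C_k simplifies to
C_{k+1}/C_k = [(2k+2)! / ((k+1)! (k+2)!)] * [k! (k+1)! / (2k)!]
 = (2k+2)(2k+1) / ((k+1)(k+2)) = 2(2k+1) / (k+2).
For k = 187: 2(2*187 + 1) / (187 + 2) = 750/189 = 250/63.

250/63


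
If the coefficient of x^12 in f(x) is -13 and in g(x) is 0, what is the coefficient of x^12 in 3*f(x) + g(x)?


Scalar multiplication scales coefficients: 3 * -13 = -39.
Then add the g coefficient: -39 + 0
= -39

-39


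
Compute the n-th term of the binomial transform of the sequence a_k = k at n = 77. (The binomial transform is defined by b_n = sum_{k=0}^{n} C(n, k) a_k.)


With a_k = k, b_n = sum_{k=0}^{n} C(n, k) k. Using k * C(n, k) = n * C(n-1, k-1) gives b_n = n * sum_{k>=1} C(n-1, k-1) = n * 2^(n-1).
For n = 77: 77 * 2^76 = 77 * 75557863725914323419136 = 5817955506895402903273472.

5817955506895402903273472


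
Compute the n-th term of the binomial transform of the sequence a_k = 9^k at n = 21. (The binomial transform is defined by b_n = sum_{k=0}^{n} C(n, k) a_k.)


With a_k = 9^k, b_n = sum_{k=0}^{n} C(n, k) 9^k = (1 + 9)^n by the binomial theorem.
For n = 21: (1 + 9)^21 = 10^21 = 1000000000000000000000.

1000000000000000000000


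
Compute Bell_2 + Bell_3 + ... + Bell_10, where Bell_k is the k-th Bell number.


Recall Bell_k counts set partitions of a k-set (with Bell_0 = 1 by convention).
Bell_2 through Bell_10: 2, 5, 15, 52, 203, 877, 4140, 21147, 115975
Sum = 2 + 5 + 15 + 52 + 203 + 877 + 4140 + 21147 + 115975 = 142416.

142416


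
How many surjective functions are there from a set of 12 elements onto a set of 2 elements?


By inclusion-exclusion on which target elements are missed, the number of surjections from an n-set onto a k-set is
surj(n, k) = sum_{j=0}^{k} (-1)^j C(k, j) (k - j)^n.
Equivalently surj(n, k) = k! * S(n, k), where S(n, k) is the Stirling number of the second kind.
For n = 12, k = 2:
S(12, 2) = 2047, so
surj = 2! * 2047 = 2 * 2047 = 4094.

4094


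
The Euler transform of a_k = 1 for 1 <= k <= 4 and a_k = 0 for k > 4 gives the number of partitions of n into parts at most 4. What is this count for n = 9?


Partitions of 9 into parts at most 4:
Using generating function (1-x)^(-1)(1-x^2)^(-1)...(1-x^4)^(-1),
the coefficient of x^9 = 18

18


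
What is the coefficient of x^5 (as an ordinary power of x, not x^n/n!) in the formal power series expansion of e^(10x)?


The exponential series is e^y = sum_{k>=0} y^k / k!. Substituting y = 10x gives
e^(10x) = sum_{k>=0} 10^k x^k / k!.
So the coefficient of x^n is a^n/n! with a = 10, n = 5:
10^5 / 5! = 100000/120 = 2500/3

2500/3


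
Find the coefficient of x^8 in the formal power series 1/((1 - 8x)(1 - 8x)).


By partial fractions or Cauchy convolution:
The coefficient equals sum_{k=0}^{8} 8^k * 8^(8-k).
= 150994944

150994944


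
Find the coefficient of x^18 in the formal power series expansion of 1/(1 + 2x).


Write 1/(1 + c x) = 1/(1 - (-c) x) and apply the geometric-series identity
1/(1 - y) = sum_{k>=0} y^k to get 1/(1 + c x) = sum_{k>=0} (-c)^k x^k.
So the coefficient of x^k is (-c)^k = (-1)^k * c^k.
Here c = 2 and k = 18:
(-2)^18 = 1 * 262144 = 262144

262144


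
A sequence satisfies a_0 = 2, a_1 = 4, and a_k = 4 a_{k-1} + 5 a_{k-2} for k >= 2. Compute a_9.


The characteristic equation is t^2 - 4 t - 5 = 0, with roots r_1 = 5 and r_2 = -1 (so c_1 = r_1 + r_2, c_2 = -r_1 r_2 as required).
One can use the closed form a_n = A r_1^n + B r_2^n, but direct iteration is more reliable:
a_0 = 2, a_1 = 4, a_2 = 26, a_3 = 124, a_4 = 626, a_5 = 3124, a_6 = 15626, a_7 = 78124, a_8 = 390626, a_9 = 1953124.
So a_9 = 1953124.

1953124


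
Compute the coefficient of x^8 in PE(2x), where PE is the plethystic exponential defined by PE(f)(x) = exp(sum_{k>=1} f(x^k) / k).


With f(x) = 2x, the exponent is sum_{k>=1} 2 x^k / k = 2 * (-ln(1 - x)). Exponentiating:
PE(2x) = exp(-2 ln(1 - x)) = 1/(1 - x)^2.
By the negative binomial expansion, [x^n] 1/(1 - x)^2 = C(n + 1, 1).
For n = 8: C(9, 1) = 9.

9


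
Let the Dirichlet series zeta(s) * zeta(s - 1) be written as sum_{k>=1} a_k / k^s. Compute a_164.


Convolution gives a_k = sum_{d | k} d * 1 = sum_{d | k} d = sigma(k), the sum of positive divisors of k.
For k = 164, the divisors are 1, 2, 4, 41, 82, 164, so
sigma(164) = 1 + 2 + 4 + 41 + 82 + 164 = 294.

294


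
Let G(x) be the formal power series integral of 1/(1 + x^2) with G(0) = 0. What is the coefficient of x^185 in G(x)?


1/(1 + x^2) = sum_{j>=0} (-1)^j x^(2j). Integrating termwise with G(0) = 0:
G(x) = sum_{j>=0} (-1)^j x^(2j+1) / (2j+1) = arctan(x).
Only odd powers are nonzero. For x^185 write 185 = 2*92 + 1, giving
(-1)^92 / 185 = 1/185 = 1/185.

1/185


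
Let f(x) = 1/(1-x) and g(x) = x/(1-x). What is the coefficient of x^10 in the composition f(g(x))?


First simplify the composition: f(g(x)) = 1/(1 - x/(1-x)) = (1-x)/((1-x) - x) = (1-x)/(1-2x).
Now extract the coefficient. Write (1-x)/(1-2x) = 1/(1-2x) - x/(1-2x).
The coefficient of x^n in 1/(1-2x) is 2^n, and in x/(1-2x) is 2^(n-1) (for n >= 1).
So the coefficient of x^10 is 2^10 - 2^9 = 1024 - 512 = 512.

512


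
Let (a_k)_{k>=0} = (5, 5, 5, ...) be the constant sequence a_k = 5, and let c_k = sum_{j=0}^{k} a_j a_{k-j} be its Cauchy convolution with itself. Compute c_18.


Since a_j = 5 for all j >= 0, the convolution sum becomes
c_k = sum_{j=0}^{k} 5 * 5 = 25 * (k + 1).
Equivalently, the generating function of (a_k) is 5/(1 - x) and its square is 25/(1 - x)^2 = sum_{k>=0} 25(k + 1) x^k.
For k = 18: 25 * 19 = 475.

475


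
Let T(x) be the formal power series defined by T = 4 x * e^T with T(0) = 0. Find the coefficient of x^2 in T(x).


Apply the Lagrange inversion formula: if T = 4 x * phi(T) with phi(t) = e^t, then
[x^n] T = 4^n * (1/n) [t^(n-1)] phi(t)^n = 4^n * (1/n) [t^(n-1)] e^(n t) = 4^n * (1/n) * n^(n-1) / (n-1)! = 4^n * n^(n-1) / n!.
When c = 1 this is the Cayley count of rooted labeled trees on n vertices, divided by n!.
For n = 2: 4^2 * 2^1 / 2! = 16 * 2/2 = 16.

16


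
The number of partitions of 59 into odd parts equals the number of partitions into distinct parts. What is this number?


Computing partitions of 59 into odd parts (1, 3, 5, ...):
Using the generating function prod_{k>=0} 1/(1-x^(2k+1)),
the count is 9792

9792


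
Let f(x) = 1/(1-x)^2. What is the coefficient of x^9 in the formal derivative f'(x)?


Differentiate: d/dx [ 1/(1-x)^r ] = r / (1-x)^(r+1).
Here r = 2, so f'(x) = 2 / (1-x)^3.
The expansion of 1/(1-x)^(r+1) has coefficient of x^n equal to C(n+r, r).
So the coefficient of x^9 in f'(x) is
2 * C(11, 2) = 2 * 55 = 110

110


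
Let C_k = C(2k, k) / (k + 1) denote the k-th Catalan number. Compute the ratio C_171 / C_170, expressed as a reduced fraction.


Using C_k = (2k)! / (k! (k+1)!), the ratio C_{k+1}/C_k simplifies to
C_{k+1}/C_k = [(2k+2)! / ((k+1)! (k+2)!)] * [k! (k+1)! / (2k)!]
 = (2k+2)(2k+1) / ((k+1)(k+2)) = 2(2k+1) / (k+2).
For k = 170: 2(2*170 + 1) / (170 + 2) = 682/172 = 341/86.

341/86


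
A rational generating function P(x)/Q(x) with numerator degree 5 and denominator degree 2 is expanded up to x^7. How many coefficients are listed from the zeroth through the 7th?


Expanding up to x^7 gives the coefficients for x^0, x^1, ..., x^7.
That is 7 + 1 = 8 coefficients in total.

8


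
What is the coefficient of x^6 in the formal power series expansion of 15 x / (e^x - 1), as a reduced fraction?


The exponential generating function for Bernoulli numbers is
x / (e^x - 1) = sum_{k>=0} B_k x^k / k!.
So the coefficient of x^6 in 15 x / (e^x - 1) is 15 B_6 / 6!.
Computing: B_6 = 1/42, 6! = 720, giving
15 * 1/42 / 720 = 1/2016.

1/2016


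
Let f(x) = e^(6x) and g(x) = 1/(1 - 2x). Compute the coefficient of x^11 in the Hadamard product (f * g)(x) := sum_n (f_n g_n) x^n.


Expanding: f_k = 6^k/k! (from e^(6x)) and g_k = 2^k (from 1/(1 - 2x)). So the Hadamard coefficient (f * g)_k = 6^k 2^k / k! = (12)^k / k!.
For k = 11: 12^11/11! = 743008370688/39916800 = 35831808/1925.

35831808/1925


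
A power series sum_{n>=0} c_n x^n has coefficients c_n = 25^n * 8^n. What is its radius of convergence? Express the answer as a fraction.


By the root test (Cauchy-Hadamard), the radius is R = 1 / limsup_n |c_n|^(1/n).
Here |c_n|^(1/n) = (25^n * 8^n)^(1/n) = 25 * 8 = 200 for all n.
So R = 1/200 = 1/200.

1/200


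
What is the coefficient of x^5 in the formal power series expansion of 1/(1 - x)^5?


The expansion 1/(1 - x)^r = sum_{k>=0} C(k + r - 1, r - 1) x^k follows from the multiset / negative-binomial theorem (or from repeated differentiation of the geometric series).
For r = 5 and k = 5:
C(9, 4) = 362880 / (24 * 120) = 126.

126


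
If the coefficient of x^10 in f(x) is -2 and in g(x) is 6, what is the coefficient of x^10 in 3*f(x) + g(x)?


Scalar multiplication scales coefficients: 3 * -2 = -6.
Then add the g coefficient: -6 + 6
= 0

0


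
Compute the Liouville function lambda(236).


The Liouville function is lambda(k) = (-1)^Omega(k), where Omega(k) counts the prime factors of k with multiplicity.
Factoring: 236 = 2 * 2 * 59, so Omega(236) = 3.
lambda(236) = (-1)^3 = -1.

-1


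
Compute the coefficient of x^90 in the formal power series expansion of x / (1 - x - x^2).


Let f(x) = sum_{k>=0} a_k x^k. Multiplying f(x) * (1 - x - x^2) = x and matching coefficients gives a_0 = 0, a_1 = 1, and a_k = a_{k-1} + a_{k-2} for k >= 2. These are the Fibonacci numbers F_k.
Iterating from F_0 = 0, F_1 = 1:
F_0=0, F_1=1, F_2=1, F_3=2, F_4=3, F_5=5, F_6=8, F_7=13, F_8=21, F_9=34, ...
F_90 = 2880067194370816120.

2880067194370816120


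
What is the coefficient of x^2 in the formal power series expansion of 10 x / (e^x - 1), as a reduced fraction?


The exponential generating function for Bernoulli numbers is
x / (e^x - 1) = sum_{k>=0} B_k x^k / k!.
So the coefficient of x^2 in 10 x / (e^x - 1) is 10 B_2 / 2!.
Computing: B_2 = 1/6, 2! = 2, giving
10 * 1/6 / 2 = 5/6.

5/6


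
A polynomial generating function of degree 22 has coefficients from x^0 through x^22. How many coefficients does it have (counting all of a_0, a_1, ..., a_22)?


A polynomial of degree 22 takes the form a_0 + a_1 x + ... + a_22 x^22.
The number of coefficients is 22 + 1 = 23.

23


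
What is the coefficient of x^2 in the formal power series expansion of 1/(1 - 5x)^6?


The general identity 1/(1 - c x)^r = sum_{k>=0} c^k C(k + r - 1, r - 1) x^k follows by substituting y = c x into 1/(1 - y)^r = sum_{k>=0} C(k + r - 1, r - 1) y^k.
For c = 5, r = 6, k = 2:
5^2 * C(7, 5) = 25 * 21 = 525.

525


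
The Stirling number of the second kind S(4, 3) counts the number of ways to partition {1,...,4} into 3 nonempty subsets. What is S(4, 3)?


Using the explicit formula S(n,k) = (1/k!) sum_{j=0}^{k} (-1)^(k-j) C(k,j) j^n:
S(4, 3) = 6
Equivalently, S(n,k) is n! times the coefficient of x^n in the EGF (e^x - 1)^k / k!.

6


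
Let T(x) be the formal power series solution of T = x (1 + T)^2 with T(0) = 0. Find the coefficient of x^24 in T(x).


Apply the Lagrange inversion formula: if T = x * phi(T) with phi(t) = (1 + t)^2, then [x^n] T = (1/n) [t^(n-1)] phi(t)^n = (1/n) [t^(n-1)] (1 + t)^(2n) = (1/n) C(2n, n-1).
Using the identity C(2n, n-1) = C(2n, n) * n / (n+1), the unscaled factor equals C(2n, n) / (n+1) = C_n, the n-th Catalan number.
For n = 24: C_24 = C(48, 24) / 25 = 32247603683100/25 = 1289904147324 = 1289904147324.

1289904147324


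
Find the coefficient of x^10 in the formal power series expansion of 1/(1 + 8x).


Write 1/(1 + c x) = 1/(1 - (-c) x) and apply the geometric-series identity
1/(1 - y) = sum_{k>=0} y^k to get 1/(1 + c x) = sum_{k>=0} (-c)^k x^k.
So the coefficient of x^k is (-c)^k = (-1)^k * c^k.
Here c = 8 and k = 10:
(-8)^10 = 1 * 1073741824 = 1073741824

1073741824


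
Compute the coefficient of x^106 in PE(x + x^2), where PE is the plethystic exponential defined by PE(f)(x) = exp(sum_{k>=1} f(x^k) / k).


With f(x) = x + x^2, the exponent is sum_{k>=1} (x^k + x^(2k)) / k = -ln(1 - x) - ln(1 - x^2). Exponentiating:
PE(x + x^2) = 1 / ((1 - x)(1 - x^2)).
This is the generating function for partitions of n into parts of size 1 or 2. The number of 2's can be any j in 0..53, and the rest are 1's, so
[x^106] = floor(106/2) + 1 = 54.

54


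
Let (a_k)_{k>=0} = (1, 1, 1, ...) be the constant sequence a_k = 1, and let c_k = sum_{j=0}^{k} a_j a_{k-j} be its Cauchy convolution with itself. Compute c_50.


Since a_j = 1 for all j >= 0, the convolution sum becomes
c_k = sum_{j=0}^{k} 1 * 1 = 1 * (k + 1).
Equivalently, the generating function of (a_k) is 1/(1 - x) and its square is 1/(1 - x)^2 = sum_{k>=0} 1(k + 1) x^k.
For k = 50: 1 * 51 = 51.

51


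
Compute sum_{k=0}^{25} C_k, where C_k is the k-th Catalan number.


C_0 through C_25: 1, 1, 2, 5, 14, 42, 132, 429, 1430, 4862, 16796, 58786, 208012, 742900, 2674440, 9694845, 35357670, 129644790, 477638700, 1767263190, 6564120420, 24466267020, 91482563640, 343059613650, 1289904147324, 4861946401452
Sum = 1 + 1 + 2 + 5 + 14 + 42 + 132 + 429 + 1430 + 4862 + 16796 + 58786 + 208012 + 742900 + 2674440 + 9694845 + 35357670 + 129644790 + 477638700 + 1767263190 + 6564120420 + 24466267020 + 91482563640 + 343059613650 + 1289904147324 + 4861946401452
= 6619846420553

6619846420553


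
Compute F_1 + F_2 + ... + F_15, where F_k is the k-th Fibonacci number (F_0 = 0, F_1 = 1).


Use the identity sum_{k=0}^{N} F_k = F_{N+2} - 1 (which follows from F_{k+2} - F_{k+1} = F_k). Then
sum_{k=1}^{15} F_k = (F_{17} - 1) - (F_{2} - 1) = F_{17} - F_{2}.
Computing: F_{17} = 1597, F_{2} = 1, so
Sum = 1597 - 1 = 1596.

1596


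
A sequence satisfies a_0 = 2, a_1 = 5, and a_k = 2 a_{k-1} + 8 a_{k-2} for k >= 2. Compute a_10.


The characteristic equation is t^2 - 2 t - 8 = 0, with roots r_1 = 4 and r_2 = -2 (so c_1 = r_1 + r_2, c_2 = -r_1 r_2 as required).
One can use the closed form a_n = A r_1^n + B r_2^n, but direct iteration is more reliable:
a_0 = 2, a_1 = 5, a_2 = 26, a_3 = 92, a_4 = 392, a_5 = 1520, a_6 = 6176, a_7 = 24512, a_8 = 98432, a_9 = 392960, a_10 = 1573376.
So a_10 = 1573376.

1573376


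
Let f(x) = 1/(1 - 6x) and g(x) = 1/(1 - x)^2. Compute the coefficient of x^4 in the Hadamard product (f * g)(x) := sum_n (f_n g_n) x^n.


f has coefficients f_k = 6^k. For g = 1/(1 - x)^2 the coefficient is g_k = C(k + 1, 1) = k + 1. The Hadamard coefficient is (f * g)_k = 6^k * (k + 1).
For k = 4: 6^4 * 5 = 1296 * 5 = 6480.

6480


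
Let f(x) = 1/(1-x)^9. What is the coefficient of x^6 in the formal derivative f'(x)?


Differentiate: d/dx [ 1/(1-x)^r ] = r / (1-x)^(r+1).
Here r = 9, so f'(x) = 9 / (1-x)^10.
The expansion of 1/(1-x)^(r+1) has coefficient of x^n equal to C(n+r, r).
So the coefficient of x^6 in f'(x) is
9 * C(15, 9) = 9 * 5005 = 45045

45045


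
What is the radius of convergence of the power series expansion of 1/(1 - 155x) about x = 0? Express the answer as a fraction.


Expanding 1/(1 - 155x) = sum_{k>=0} 155^k x^k, the series converges when |155x| < 1, i.e., |x| < 1/155.
So the radius of convergence is 1/155 = 1/155.

1/155


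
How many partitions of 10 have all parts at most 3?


Using the generating function (1-x)^(-1)(1-x^2)^(-1)(1-x^3)^(-1),
the coefficient of x^10 counts these restricted partitions.
Result = 14

14


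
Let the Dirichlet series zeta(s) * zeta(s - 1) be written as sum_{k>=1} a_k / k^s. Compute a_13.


Convolution gives a_k = sum_{d | k} d * 1 = sum_{d | k} d = sigma(k), the sum of positive divisors of k.
For k = 13, the divisors are 1, 13, so
sigma(13) = 1 + 13 = 14.

14


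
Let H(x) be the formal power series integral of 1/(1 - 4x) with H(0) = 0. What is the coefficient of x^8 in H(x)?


1/(1 - 4x) = sum_{k>=0} 4^k x^k. Integrating termwise with H(0) = 0:
H(x) = sum_{k>=0} 4^k x^(k+1) / (k+1) = sum_{m>=1} 4^(m-1) x^m / m.
For m = 8: 4^7/8 = 16384/8 = 2048.

2048


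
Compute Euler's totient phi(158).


phi(n) counts integers in [1, n] coprime to n. Using the multiplicative formula phi(n) = n * prod_{p | n} (1 - 1/p):
158 = 2 * 79, so
phi(158) = 158 * (1 - 1/2) * (1 - 1/79) = 78.

78


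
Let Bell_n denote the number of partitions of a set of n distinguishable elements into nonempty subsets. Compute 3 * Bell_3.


Bell_3 can be computed from the Bell triangle or from Dobinski's identity Bell_n = (1/e) * sum_{k>=0} k^n / k!.
Computing Bell_3 = 5.
Then 3 * 5 = 15.

15


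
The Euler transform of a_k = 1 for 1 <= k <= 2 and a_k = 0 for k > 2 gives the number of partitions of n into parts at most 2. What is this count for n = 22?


Partitions of 22 into parts at most 2:
Using generating function (1-x)^(-1)(1-x^2)^(-1),
the coefficient of x^22 = 12

12


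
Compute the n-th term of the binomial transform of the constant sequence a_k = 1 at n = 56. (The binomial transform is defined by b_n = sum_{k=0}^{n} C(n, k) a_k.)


With a_k = 1 for all k, b_n = sum_{k=0}^{n} C(n, k) = 2^n by the binomial theorem.
For n = 56: 2^56 = 72057594037927936.

72057594037927936


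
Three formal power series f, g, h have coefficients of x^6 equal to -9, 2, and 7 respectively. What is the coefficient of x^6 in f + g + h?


Series addition is componentwise:
-9 + 2 + 7
= 0

0


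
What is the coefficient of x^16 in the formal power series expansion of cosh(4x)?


The Maclaurin series is cosh(t) = sum_{m>=0} t^(2m) / (2m)!, so substituting t = 4x, only even powers of x are nonzero, with coefficient of x^(2m) equal to 4^(2m) / (2m)!.
For x^16 the coefficient is 4^16/16! = 4294967296/20922789888000 = 131072/638512875.

131072/638512875


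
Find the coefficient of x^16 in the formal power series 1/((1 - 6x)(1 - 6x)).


By partial fractions or Cauchy convolution:
The coefficient equals sum_{k=0}^{16} 6^k * 6^(16-k).
= 47958868426752

47958868426752


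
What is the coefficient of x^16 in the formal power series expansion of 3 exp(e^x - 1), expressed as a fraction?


exp(e^x - 1) is the exponential generating function for the Bell numbers Bell_k: exp(e^x - 1) = sum_{k>=0} Bell_k x^k / k!.
So the coefficient of x^16 in 3 exp(e^x - 1) is 3 Bell_16 / 16!.
Computing: Bell_16 = 10480142147 and 16! = 20922789888000, giving
3 * 10480142147/20922789888000 = 10480142147/6974263296000.

10480142147/6974263296000


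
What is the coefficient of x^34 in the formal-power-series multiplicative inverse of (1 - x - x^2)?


Let the inverse be f(x) = sum_{k>=0} a_k x^k. From f(x) * (1 - x - x^2) = 1 and matching coefficients:
 x^0: a_0 = 1.
 x^1: a_1 - a_0 = 0, so a_1 = 1.
 x^k (k >= 2): a_k - a_{k-1} - a_{k-2} = 0, i.e. a_k = a_{k-1} + a_{k-2}.
This is the Fibonacci-type recurrence shifted so that a_0 = a_1 = 1.
Iterating: a_0=1, a_1=1, a_2=2, a_3=3, a_4=5, a_5=8, a_6=13, a_7=21, a_8=34, a_9=55, ...
a_34 = 9227465.

9227465


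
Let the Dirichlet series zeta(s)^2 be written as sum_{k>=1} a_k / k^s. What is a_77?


The Dirichlet convolution of the constant function 1 with itself gives (1 * 1)(k) = sum_{d | k} 1 = d(k), the number of positive divisors of k.
Since zeta(s) = sum_{k>=1} 1/k^s, we have zeta(s)^2 = sum_{k>=1} d(k)/k^s, so a_k = d(k).
For k = 77: the divisors are 1, 7, 11, 77.
Count = 4.

4


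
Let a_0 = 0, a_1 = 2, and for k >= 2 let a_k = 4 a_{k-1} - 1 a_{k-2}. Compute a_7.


Iterating the recurrence forward:
a_0 = 0
a_1 = 2
a_2 = 4*2 - 1*0 = 8
a_3 = 4*8 - 1*2 = 30
a_4 = 4*30 - 1*8 = 112
a_5 = 4*112 - 1*30 = 418
a_6 = 4*418 - 1*112 = 1560
a_7 = 4*1560 - 1*418 = 5822
So a_7 = 5822.

5822


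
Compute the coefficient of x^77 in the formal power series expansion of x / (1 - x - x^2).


Let f(x) = sum_{k>=0} a_k x^k. Multiplying f(x) * (1 - x - x^2) = x and matching coefficients gives a_0 = 0, a_1 = 1, and a_k = a_{k-1} + a_{k-2} for k >= 2. These are the Fibonacci numbers F_k.
Iterating from F_0 = 0, F_1 = 1:
F_0=0, F_1=1, F_2=1, F_3=2, F_4=3, F_5=5, F_6=8, F_7=13, F_8=21, F_9=34, ...
F_77 = 5527939700884757.

5527939700884757


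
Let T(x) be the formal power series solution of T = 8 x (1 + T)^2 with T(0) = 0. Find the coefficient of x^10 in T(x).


Apply the Lagrange inversion formula: if T = 8 x * phi(T) with phi(t) = (1 + t)^2, then [x^n] T = 8^n * (1/n) [t^(n-1)] phi(t)^n = 8^n * (1/n) [t^(n-1)] (1 + t)^(2n) = 8^n * (1/n) C(2n, n-1).
Using the identity C(2n, n-1) = C(2n, n) * n / (n+1), the unscaled factor equals C(2n, n) / (n+1) = C_n, the n-th Catalan number.
For n = 10: C_10 = C(20, 10) / 11 = 184756/11 = 16796.
With the 8^10 = 1073741824 factor, the coefficient is 1073741824 * 16796 = 18034567675904.

18034567675904


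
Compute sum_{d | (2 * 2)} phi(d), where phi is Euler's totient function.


First, 2 * 2 = 4. One classical identity is sum_{d | n} phi(d) = n (each k in [1, n] has a unique gcd with n, and among the k's with gcd(k, n) = n/d there are phi(d) of them). So the sum equals 4. We also verify directly:
Divisors of 4: 1, 2, 4.
phi values: 1, 1, 2.
Sum = 4.

4


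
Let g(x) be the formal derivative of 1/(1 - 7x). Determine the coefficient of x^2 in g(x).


Differentiate termwise: d/dx sum_{k>=0} 7^k x^k = sum_{k>=1} k 7^k x^(k-1) = sum_{j>=0} (j+1) 7^(j+1) x^j.
Equivalently, d/dx [1/(1 - 7x)] = 7/(1 - 7x)^2.
For j = 2: 3 * 7^3 = 3 * 343 = 1029.

1029


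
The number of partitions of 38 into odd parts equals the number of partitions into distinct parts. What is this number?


Computing partitions of 38 into odd parts (1, 3, 5, ...):
Using the generating function prod_{k>=0} 1/(1-x^(2k+1)),
the count is 864

864


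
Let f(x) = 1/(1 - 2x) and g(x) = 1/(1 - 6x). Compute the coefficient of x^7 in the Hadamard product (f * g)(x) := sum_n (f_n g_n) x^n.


f has coefficients f_k = 2^k and g has coefficients g_k = 6^k, so the Hadamard product has coefficient (f*g)_k = 2^k * 6^k = 12^k.
For k = 7: 12^7 = 35831808.

35831808


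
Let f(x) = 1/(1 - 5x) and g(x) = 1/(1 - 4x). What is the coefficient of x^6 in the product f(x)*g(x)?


The coefficient of x^n in f*g is the Cauchy product: sum_{k=0}^{n} a^k * b^(n-k).
With a=5, b=4, n=6:
sum_{k=0}^{6} 5^k * 4^(6-k)
= 61741

61741


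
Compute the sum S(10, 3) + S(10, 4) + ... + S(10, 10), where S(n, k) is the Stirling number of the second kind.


By definition, S(n, k) counts partitions of an n-set into exactly k nonempty blocks.
Computing row n = 10 for k = 3..10:
S(10, k): 9330, 34105, 42525, 22827, 5880, 750, 45, 1
Sum = 115463.

115463


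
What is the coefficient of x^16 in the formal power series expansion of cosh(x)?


The Maclaurin series is cosh(t) = sum_{m>=0} t^(2m) / (2m)!, so substituting t = x, only even powers of x are nonzero, with coefficient of x^(2m) equal to 1 / (2m)!.
For x^16 the coefficient is 1/16! = 1/20922789888000 = 1/20922789888000.

1/20922789888000


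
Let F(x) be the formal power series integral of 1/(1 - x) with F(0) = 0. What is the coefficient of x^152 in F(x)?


1/(1 - x) = sum_{k>=0} x^k. Integrating termwise and using F(0) = 0 gives
F(x) = sum_{k>=0} x^(k+1) / (k+1) = sum_{m>=1} x^m / m = -ln(1 - x).
So the coefficient of x^152 is 1/152 = 1/152.

1/152


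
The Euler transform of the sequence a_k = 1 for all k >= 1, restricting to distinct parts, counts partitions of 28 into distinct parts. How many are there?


Partitions of 28 into distinct parts can be computed via generating function.
Product (1+x)(1+x^2)(1+x^3)...
The coefficient of x^28 = 222

222


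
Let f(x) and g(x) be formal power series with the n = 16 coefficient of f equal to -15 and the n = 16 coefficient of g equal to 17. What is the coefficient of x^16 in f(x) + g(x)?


Addition of formal power series is termwise.
The coefficient of x^16 in f + g = -15 + 17
= 2

2


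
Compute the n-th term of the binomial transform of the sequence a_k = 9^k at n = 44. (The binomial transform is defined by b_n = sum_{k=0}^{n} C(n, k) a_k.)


With a_k = 9^k, b_n = sum_{k=0}^{n} C(n, k) 9^k = (1 + 9)^n by the binomial theorem.
For n = 44: (1 + 9)^44 = 10^44 = 100000000000000000000000000000000000000000000.

100000000000000000000000000000000000000000000


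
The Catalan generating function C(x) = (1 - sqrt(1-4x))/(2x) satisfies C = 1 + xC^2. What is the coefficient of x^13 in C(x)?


Substituting x -> x scales the n-th coefficient by 1, so [x^13] C(x) = C_13.
C_13 = C(2*13, 13)/(14) = 10400600/14 = 742900.
= 742900.

742900


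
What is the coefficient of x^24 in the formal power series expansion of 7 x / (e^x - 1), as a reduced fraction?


The exponential generating function for Bernoulli numbers is
x / (e^x - 1) = sum_{k>=0} B_k x^k / k!.
So the coefficient of x^24 in 7 x / (e^x - 1) is 7 B_24 / 24!.
Computing: B_24 = -236364091/2730, 24! = 620448401733239439360000, giving
7 * -236364091/2730 / 620448401733239439360000 = -236364091/241974876675963381350400000.

-236364091/241974876675963381350400000


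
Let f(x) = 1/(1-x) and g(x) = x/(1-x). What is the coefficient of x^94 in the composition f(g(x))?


First simplify the composition: f(g(x)) = 1/(1 - x/(1-x)) = (1-x)/((1-x) - x) = (1-x)/(1-2x).
Now extract the coefficient. Write (1-x)/(1-2x) = 1/(1-2x) - x/(1-2x).
The coefficient of x^n in 1/(1-2x) is 2^n, and in x/(1-2x) is 2^(n-1) (for n >= 1).
So the coefficient of x^94 is 2^94 - 2^93 = 19807040628566084398385987584 - 9903520314283042199192993792 = 9903520314283042199192993792.

9903520314283042199192993792


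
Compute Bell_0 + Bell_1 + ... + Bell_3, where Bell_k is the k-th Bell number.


Recall Bell_k counts set partitions of a k-set (with Bell_0 = 1 by convention).
Bell_0 through Bell_3: 1, 1, 2, 5
Sum = 1 + 1 + 2 + 5 = 9.

9


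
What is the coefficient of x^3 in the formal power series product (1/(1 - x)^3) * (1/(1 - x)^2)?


Combine the factors: (1/(1 - x)^3) * (1/(1 - x)^2) = 1/(1 - x)^5.
Then use 1/(1 - x)^r = sum_{k>=0} C(k + r - 1, r - 1) x^k with r = 5 and k = 3:
C(7, 4) = 35.

35


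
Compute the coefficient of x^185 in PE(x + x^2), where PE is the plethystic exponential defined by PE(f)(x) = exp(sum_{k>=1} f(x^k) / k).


With f(x) = x + x^2, the exponent is sum_{k>=1} (x^k + x^(2k)) / k = -ln(1 - x) - ln(1 - x^2). Exponentiating:
PE(x + x^2) = 1 / ((1 - x)(1 - x^2)).
This is the generating function for partitions of n into parts of size 1 or 2. The number of 2's can be any j in 0..92, and the rest are 1's, so
[x^185] = floor(185/2) + 1 = 93.

93


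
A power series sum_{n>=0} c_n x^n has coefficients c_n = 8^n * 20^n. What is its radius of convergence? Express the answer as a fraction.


By the root test (Cauchy-Hadamard), the radius is R = 1 / limsup_n |c_n|^(1/n).
Here |c_n|^(1/n) = (8^n * 20^n)^(1/n) = 8 * 20 = 160 for all n.
So R = 1/160 = 1/160.

1/160


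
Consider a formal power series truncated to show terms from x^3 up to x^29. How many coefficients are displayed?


From x^3 to x^29 inclusive, the count is 29 - 3 + 1 = 27.

27


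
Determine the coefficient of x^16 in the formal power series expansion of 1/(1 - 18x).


The geometric series identity gives 1/(1 - c x) = sum_{k>=0} c^k x^k, so the coefficient of x^k is c^k.
Here c = 18 and k = 16.
Computing: 18^16 = 121439531096594251776

121439531096594251776


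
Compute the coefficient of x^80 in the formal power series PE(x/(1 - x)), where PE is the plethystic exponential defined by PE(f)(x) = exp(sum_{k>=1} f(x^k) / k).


For f(x) = x/(1 - x) we have
sum_{k>=1} f(x^k) / k = sum_{k>=1} (1/k) * x^k / (1 - x^k) = sum_{k, m >= 1} x^(k m) / k,
which after exponentiating simplifies to
PE(x/(1 - x)) = prod_{k>=1} 1 / (1 - x^k).
This is the generating function for the partition function p(n), so the coefficient of x^80 is p(80).
Computing p(80) by dynamic programming over parts 1, 2, ..., 80: p(80) = 15796476.

15796476


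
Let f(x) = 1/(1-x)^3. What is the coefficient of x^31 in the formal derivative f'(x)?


Differentiate: d/dx [ 1/(1-x)^r ] = r / (1-x)^(r+1).
Here r = 3, so f'(x) = 3 / (1-x)^4.
The expansion of 1/(1-x)^(r+1) has coefficient of x^n equal to C(n+r, r).
So the coefficient of x^31 in f'(x) is
3 * C(34, 3) = 3 * 5984 = 17952

17952


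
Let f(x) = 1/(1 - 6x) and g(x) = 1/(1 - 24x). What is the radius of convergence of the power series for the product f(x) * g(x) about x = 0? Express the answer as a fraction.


The radius of 1/(1 - 6x) is 1/6 (nearest singularity at x = 1/6), and the radius of 1/(1 - 24x) is 1/24.
The product f(x)*g(x) = 1/((1 - 6x)(1 - 24x)) has singularities at both 1/6 and 1/24, so its radius of convergence is the distance to the nearest one:
min(1/6, 1/24) = 1/24.

1/24


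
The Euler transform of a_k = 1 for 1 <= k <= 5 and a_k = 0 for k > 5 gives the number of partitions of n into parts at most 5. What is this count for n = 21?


Partitions of 21 into parts at most 5:
Using generating function (1-x)^(-1)(1-x^2)^(-1)...(1-x^5)^(-1),
the coefficient of x^21 = 221

221


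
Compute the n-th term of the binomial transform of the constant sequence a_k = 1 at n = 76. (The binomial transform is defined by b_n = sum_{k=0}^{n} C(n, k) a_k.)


With a_k = 1 for all k, b_n = sum_{k=0}^{n} C(n, k) = 2^n by the binomial theorem.
For n = 76: 2^76 = 75557863725914323419136.

75557863725914323419136


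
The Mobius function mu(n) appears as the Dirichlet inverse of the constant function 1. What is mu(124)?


124 has a squared prime factor, so mu(124) = 0.
Factorization reveals a repeated prime.

0


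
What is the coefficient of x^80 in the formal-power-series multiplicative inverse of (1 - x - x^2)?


Let the inverse be f(x) = sum_{k>=0} a_k x^k. From f(x) * (1 - x - x^2) = 1 and matching coefficients:
 x^0: a_0 = 1.
 x^1: a_1 - a_0 = 0, so a_1 = 1.
 x^k (k >= 2): a_k - a_{k-1} - a_{k-2} = 0, i.e. a_k = a_{k-1} + a_{k-2}.
This is the Fibonacci-type recurrence shifted so that a_0 = a_1 = 1.
Iterating: a_0=1, a_1=1, a_2=2, a_3=3, a_4=5, a_5=8, a_6=13, a_7=21, a_8=34, a_9=55, ...
a_80 = 37889062373143906.

37889062373143906


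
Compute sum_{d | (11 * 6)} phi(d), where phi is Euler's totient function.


First, 11 * 6 = 66. One classical identity is sum_{d | n} phi(d) = n (each k in [1, n] has a unique gcd with n, and among the k's with gcd(k, n) = n/d there are phi(d) of them). So the sum equals 66. We also verify directly:
Divisors of 66: 1, 2, 3, 6, 11, 22, 33, 66.
phi values: 1, 1, 2, 2, 10, 10, 20, 20.
Sum = 66.

66


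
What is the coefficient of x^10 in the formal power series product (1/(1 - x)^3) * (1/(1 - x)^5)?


Combine the factors: (1/(1 - x)^3) * (1/(1 - x)^5) = 1/(1 - x)^8.
Then use 1/(1 - x)^r = sum_{k>=0} C(k + r - 1, r - 1) x^k with r = 8 and k = 10:
C(17, 7) = 19448.

19448


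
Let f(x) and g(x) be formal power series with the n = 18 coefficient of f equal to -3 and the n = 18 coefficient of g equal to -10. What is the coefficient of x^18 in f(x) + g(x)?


Addition of formal power series is termwise.
The coefficient of x^18 in f + g = -3 + -10
= -13

-13


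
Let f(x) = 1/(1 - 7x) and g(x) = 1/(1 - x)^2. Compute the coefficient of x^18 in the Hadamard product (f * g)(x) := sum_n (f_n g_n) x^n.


f has coefficients f_k = 7^k. For g = 1/(1 - x)^2 the coefficient is g_k = C(k + 1, 1) = k + 1. The Hadamard coefficient is (f * g)_k = 7^k * (k + 1).
For k = 18: 7^18 * 19 = 1628413597910449 * 19 = 30939858360298531.

30939858360298531


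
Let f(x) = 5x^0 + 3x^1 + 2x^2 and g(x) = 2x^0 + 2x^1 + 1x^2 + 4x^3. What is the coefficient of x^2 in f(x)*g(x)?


Cauchy product at x^2:
5*1 + 3*2 + 2*2
= 15

15


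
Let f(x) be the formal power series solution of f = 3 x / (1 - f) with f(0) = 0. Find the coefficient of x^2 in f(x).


Apply Lagrange inversion: f = 3 x * phi(f) with phi(t) = 1/(1 - t), so
[x^n] f = 3^n * (1/n) [t^(n-1)] phi(t)^n = 3^n * (1/n) [t^(n-1)] (1 - t)^(-n) = 3^n * (1/n) C(2n - 2, n - 1) = 3^n * C_{n-1}.
For n = 2: C_1 = C(2, 1) / 2 = 2/2 = 1.
With the 3^2 = 9 factor, the coefficient is 9 * 1 = 9.

9


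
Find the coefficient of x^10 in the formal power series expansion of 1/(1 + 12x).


Write 1/(1 + c x) = 1/(1 - (-c) x) and apply the geometric-series identity
1/(1 - y) = sum_{k>=0} y^k to get 1/(1 + c x) = sum_{k>=0} (-c)^k x^k.
So the coefficient of x^k is (-c)^k = (-1)^k * c^k.
Here c = 12 and k = 10:
(-12)^10 = 1 * 61917364224 = 61917364224

61917364224


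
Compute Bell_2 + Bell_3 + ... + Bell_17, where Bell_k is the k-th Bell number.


Recall Bell_k counts set partitions of a k-set (with Bell_0 = 1 by convention).
Bell_2 through Bell_17: 2, 5, 15, 52, 203, 877, 4140, 21147, 115975, 678570, 4213597, 27644437, 190899322, 1382958545, 10480142147, 82864869804
Sum = 2 + 5 + 15 + 52 + 203 + 877 + 4140 + 21147 + 115975 + 678570 + 4213597 + 27644437 + 190899322 + 1382958545 + 10480142147 + 82864869804 = 94951548838.

94951548838


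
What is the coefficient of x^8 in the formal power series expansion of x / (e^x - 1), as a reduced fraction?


The exponential generating function for Bernoulli numbers is
x / (e^x - 1) = sum_{k>=0} B_k x^k / k!.
So the coefficient of x^8 in x / (e^x - 1) is B_8 / 8!.
Computing: B_8 = -1/30, 8! = 40320, giving
-1/30 / 40320 = -1/1209600.

-1/1209600


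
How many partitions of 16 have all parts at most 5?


Using the generating function (1-x)^(-1)(1-x^2)^(-1)...(1-x^5)^(-1),
the coefficient of x^16 counts these restricted partitions.
Result = 101

101
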